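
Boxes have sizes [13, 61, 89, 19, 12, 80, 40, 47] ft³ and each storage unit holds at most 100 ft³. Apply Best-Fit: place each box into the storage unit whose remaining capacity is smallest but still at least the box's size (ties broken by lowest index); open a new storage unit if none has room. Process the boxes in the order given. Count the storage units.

Put 13 ft³ in storage unit 1; 87 ft³ remain.
Put 61 ft³ in storage unit 1; 26 ft³ remain.
Put 89 ft³ in storage unit 2; 11 ft³ remain.
Put 19 ft³ in storage unit 1; 7 ft³ remain.
Put 12 ft³ in storage unit 3; 88 ft³ remain.
Put 80 ft³ in storage unit 3; 8 ft³ remain.
Put 40 ft³ in storage unit 4; 60 ft³ remain.
Put 47 ft³ in storage unit 4; 13 ft³ remain.

4 storage units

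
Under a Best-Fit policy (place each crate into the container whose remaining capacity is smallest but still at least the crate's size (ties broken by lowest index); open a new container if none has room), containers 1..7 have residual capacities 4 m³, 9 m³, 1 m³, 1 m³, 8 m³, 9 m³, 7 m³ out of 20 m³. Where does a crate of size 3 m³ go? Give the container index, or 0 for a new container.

1

Containers with room: container 1 (4 m³), container 2 (9 m³), container 5 (8 m³), container 6 (9 m³), container 7 (7 m³).
Tightest fit is container 1 with 4 m³ free.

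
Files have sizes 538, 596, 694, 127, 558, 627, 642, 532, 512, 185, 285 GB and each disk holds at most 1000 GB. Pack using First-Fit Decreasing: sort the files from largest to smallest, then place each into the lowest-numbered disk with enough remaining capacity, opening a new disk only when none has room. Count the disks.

8

Sorted descending: 694, 642, 627, 596, 558, 538, 532, 512, 285, 185, 127.
694 GB → disk 1 (remaining 306 GB)
642 GB → disk 2 (remaining 358 GB)
627 GB → disk 3 (remaining 373 GB)
596 GB → disk 4 (remaining 404 GB)
558 GB → disk 5 (remaining 442 GB)
538 GB → disk 6 (remaining 462 GB)
532 GB → disk 7 (remaining 468 GB)
512 GB → disk 8 (remaining 488 GB)
285 GB → disk 1 (remaining 21 GB)
185 GB → disk 2 (remaining 173 GB)
127 GB → disk 2 (remaining 46 GB)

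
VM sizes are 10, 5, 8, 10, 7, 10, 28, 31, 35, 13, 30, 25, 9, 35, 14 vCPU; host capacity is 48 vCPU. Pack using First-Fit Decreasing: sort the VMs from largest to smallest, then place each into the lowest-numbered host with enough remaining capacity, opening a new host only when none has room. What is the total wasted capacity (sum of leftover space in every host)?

18

Sorted descending: 35, 35, 31, 30, 28, 25, 14, 13, 10, 10, 10, 9, 8, 7, 5.
Put 35 vCPU in host 1; 13 vCPU remain.
Put 35 vCPU in host 2; 13 vCPU remain.
Put 31 vCPU in host 3; 17 vCPU remain.
Put 30 vCPU in host 4; 18 vCPU remain.
Put 28 vCPU in host 5; 20 vCPU remain.
Put 25 vCPU in host 6; 23 vCPU remain.
Put 14 vCPU in host 3; 3 vCPU remain.
Put 13 vCPU in host 1; 0 vCPU remain.
Put 10 vCPU in host 2; 3 vCPU remain.
Put 10 vCPU in host 4; 8 vCPU remain.
Put 10 vCPU in host 5; 10 vCPU remain.
Put 9 vCPU in host 5; 1 vCPU remain.
Put 8 vCPU in host 4; 0 vCPU remain.
Put 7 vCPU in host 6; 16 vCPU remain.
Put 5 vCPU in host 6; 11 vCPU remain.
6 hosts × 48 vCPU = 288 vCPU; used 270 vCPU; unused 18 vCPU.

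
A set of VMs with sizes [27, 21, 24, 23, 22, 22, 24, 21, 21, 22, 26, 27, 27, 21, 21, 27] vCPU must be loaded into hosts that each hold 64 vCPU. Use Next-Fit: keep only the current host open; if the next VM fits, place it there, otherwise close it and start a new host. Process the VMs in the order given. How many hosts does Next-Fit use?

27 vCPU → host 1 (remaining 37 vCPU)
21 vCPU → host 1 (remaining 16 vCPU)
24 vCPU → host 2 (remaining 40 vCPU)
23 vCPU → host 2 (remaining 17 vCPU)
22 vCPU → host 3 (remaining 42 vCPU)
22 vCPU → host 3 (remaining 20 vCPU)
24 vCPU → host 4 (remaining 40 vCPU)
21 vCPU → host 4 (remaining 19 vCPU)
21 vCPU → host 5 (remaining 43 vCPU)
22 vCPU → host 5 (remaining 21 vCPU)
26 vCPU → host 6 (remaining 38 vCPU)
27 vCPU → host 6 (remaining 11 vCPU)
27 vCPU → host 7 (remaining 37 vCPU)
21 vCPU → host 7 (remaining 16 vCPU)
21 vCPU → host 8 (remaining 43 vCPU)
27 vCPU → host 8 (remaining 16 vCPU)
Final hosts: [27,21] [24,23] [22,22] [24,21] [21,22] [26,27] [27,21] [21,27].

8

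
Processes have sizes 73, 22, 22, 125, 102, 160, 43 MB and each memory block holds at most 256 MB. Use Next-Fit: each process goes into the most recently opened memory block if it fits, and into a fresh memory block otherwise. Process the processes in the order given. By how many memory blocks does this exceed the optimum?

Next-Fit: [73,22,22,125] [102] [160,43] → 3 memory blocks.
Total size 547 MB; any packing needs at least ⌈547/256⌉ = 3 memory blocks.
So 3 is already optimal.

0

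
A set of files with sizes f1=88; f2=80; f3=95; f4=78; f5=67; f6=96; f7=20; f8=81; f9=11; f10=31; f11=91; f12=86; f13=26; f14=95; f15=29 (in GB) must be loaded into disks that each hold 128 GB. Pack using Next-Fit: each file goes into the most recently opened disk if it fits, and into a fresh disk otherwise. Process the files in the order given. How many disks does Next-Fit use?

f1 (88 GB) → disk 1 (remaining 40 GB)
f2 (80 GB) → disk 2 (remaining 48 GB)
f3 (95 GB) → disk 3 (remaining 33 GB)
f4 (78 GB) → disk 4 (remaining 50 GB)
f5 (67 GB) → disk 5 (remaining 61 GB)
f6 (96 GB) → disk 6 (remaining 32 GB)
f7 (20 GB) → disk 6 (remaining 12 GB)
f8 (81 GB) → disk 7 (remaining 47 GB)
f9 (11 GB) → disk 7 (remaining 36 GB)
f10 (31 GB) → disk 7 (remaining 5 GB)
f11 (91 GB) → disk 8 (remaining 37 GB)
f12 (86 GB) → disk 9 (remaining 42 GB)
f13 (26 GB) → disk 9 (remaining 16 GB)
f14 (95 GB) → disk 10 (remaining 33 GB)
f15 (29 GB) → disk 10 (remaining 4 GB)
Final disks: [88] [80] [95] [78] [67] [96,20] [81,11,31] [91] [86,26] [95,29].

10 disks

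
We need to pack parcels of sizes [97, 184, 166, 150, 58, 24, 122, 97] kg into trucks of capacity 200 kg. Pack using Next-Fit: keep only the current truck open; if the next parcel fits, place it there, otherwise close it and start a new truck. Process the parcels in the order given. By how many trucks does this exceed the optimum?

Next-Fit: [97] [184] [166] [150] [58,24] [122] [97] → 7 trucks.
Total size 898 kg; any packing needs at least ⌈898/200⌉ = 5 trucks.
An optimal packing achieves that bound: [184] [166,24] [150] [122,58] [97,97] → 5 trucks.
Excess: 7 − 5 = 2.

2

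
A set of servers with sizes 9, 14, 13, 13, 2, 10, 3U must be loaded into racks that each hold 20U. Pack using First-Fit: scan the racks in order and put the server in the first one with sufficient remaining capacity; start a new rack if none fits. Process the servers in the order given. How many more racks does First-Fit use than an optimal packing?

First-Fit: [9,2,3] [14] [13] [13] [10] → 5 racks.
Total size 64U; any packing needs at least ⌈64/20⌉ = 4 racks.
An optimal packing achieves that bound: [14,3,2] [13] [13] [10,9] → 4 racks.
Excess: 5 − 4 = 1.

1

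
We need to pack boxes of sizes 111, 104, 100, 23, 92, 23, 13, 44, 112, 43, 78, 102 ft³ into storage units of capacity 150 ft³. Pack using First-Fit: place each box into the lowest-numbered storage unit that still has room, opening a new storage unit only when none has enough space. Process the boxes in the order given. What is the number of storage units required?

7

Put 111 ft³ in storage unit 1; 39 ft³ remain.
Put 104 ft³ in storage unit 2; 46 ft³ remain.
Put 100 ft³ in storage unit 3; 50 ft³ remain.
Put 23 ft³ in storage unit 1; 16 ft³ remain.
Put 92 ft³ in storage unit 4; 58 ft³ remain.
Put 23 ft³ in storage unit 2; 23 ft³ remain.
Put 13 ft³ in storage unit 1; 3 ft³ remain.
Put 44 ft³ in storage unit 3; 6 ft³ remain.
Put 112 ft³ in storage unit 5; 38 ft³ remain.
Put 43 ft³ in storage unit 4; 15 ft³ remain.
Put 78 ft³ in storage unit 6; 72 ft³ remain.
Put 102 ft³ in storage unit 7; 48 ft³ remain.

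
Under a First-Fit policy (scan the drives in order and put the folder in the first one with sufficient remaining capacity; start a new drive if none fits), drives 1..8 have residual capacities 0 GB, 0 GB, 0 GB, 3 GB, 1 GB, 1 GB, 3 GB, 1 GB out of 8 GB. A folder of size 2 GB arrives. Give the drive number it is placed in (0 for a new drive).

Drives with room: drive 4 (3 GB), drive 7 (3 GB).
The first with room is drive 4.

4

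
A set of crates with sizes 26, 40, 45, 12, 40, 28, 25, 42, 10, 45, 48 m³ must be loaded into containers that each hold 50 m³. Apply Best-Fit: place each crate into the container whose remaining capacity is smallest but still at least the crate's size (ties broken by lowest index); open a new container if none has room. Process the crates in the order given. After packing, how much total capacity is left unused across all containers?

89

26 m³ → container 1 (remaining 24 m³)
40 m³ → container 2 (remaining 10 m³)
45 m³ → container 3 (remaining 5 m³)
12 m³ → container 1 (remaining 12 m³)
40 m³ → container 4 (remaining 10 m³)
28 m³ → container 5 (remaining 22 m³)
25 m³ → container 6 (remaining 25 m³)
42 m³ → container 7 (remaining 8 m³)
10 m³ → container 2 (remaining 0 m³)
45 m³ → container 8 (remaining 5 m³)
48 m³ → container 9 (remaining 2 m³)
9 containers × 50 m³ = 450 m³; used 361 m³; unused 89 m³.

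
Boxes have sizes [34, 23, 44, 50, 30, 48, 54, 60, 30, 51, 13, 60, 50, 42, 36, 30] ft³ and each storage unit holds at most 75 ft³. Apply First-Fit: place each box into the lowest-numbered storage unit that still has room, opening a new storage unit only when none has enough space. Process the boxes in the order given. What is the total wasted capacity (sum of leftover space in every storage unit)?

storage unit 1: place 34 ft³, 41 ft³ left
storage unit 1: place 23 ft³, 18 ft³ left
storage unit 2: place 44 ft³, 31 ft³ left
storage unit 3: place 50 ft³, 25 ft³ left
storage unit 2: place 30 ft³, 1 ft³ left
storage unit 4: place 48 ft³, 27 ft³ left
storage unit 5: place 54 ft³, 21 ft³ left
storage unit 6: place 60 ft³, 15 ft³ left
storage unit 7: place 30 ft³, 45 ft³ left
storage unit 8: place 51 ft³, 24 ft³ left
storage unit 1: place 13 ft³, 5 ft³ left
storage unit 9: place 60 ft³, 15 ft³ left
storage unit 10: place 50 ft³, 25 ft³ left
storage unit 7: place 42 ft³, 3 ft³ left
storage unit 11: place 36 ft³, 39 ft³ left
storage unit 11: place 30 ft³, 9 ft³ left
11 storage units × 75 ft³ = 825 ft³; used 655 ft³; unused 170 ft³.

170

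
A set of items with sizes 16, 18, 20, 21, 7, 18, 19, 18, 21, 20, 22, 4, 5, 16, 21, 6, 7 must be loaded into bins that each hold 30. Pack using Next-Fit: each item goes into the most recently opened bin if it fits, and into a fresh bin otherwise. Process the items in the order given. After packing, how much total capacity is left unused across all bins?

Put 16 in bin 1; 14 remain.
Put 18 in bin 2; 12 remain.
Put 20 in bin 3; 10 remain.
Put 21 in bin 4; 9 remain.
Put 7 in bin 4; 2 remain.
Put 18 in bin 5; 12 remain.
Put 19 in bin 6; 11 remain.
Put 18 in bin 7; 12 remain.
Put 21 in bin 8; 9 remain.
Put 20 in bin 9; 10 remain.
Put 22 in bin 10; 8 remain.
Put 4 in bin 10; 4 remain.
Put 5 in bin 11; 25 remain.
Put 16 in bin 11; 9 remain.
Put 21 in bin 12; 9 remain.
Put 6 in bin 12; 3 remain.
Put 7 in bin 13; 23 remain.
13 bins × 30 = 390; used 259; unused 131.

131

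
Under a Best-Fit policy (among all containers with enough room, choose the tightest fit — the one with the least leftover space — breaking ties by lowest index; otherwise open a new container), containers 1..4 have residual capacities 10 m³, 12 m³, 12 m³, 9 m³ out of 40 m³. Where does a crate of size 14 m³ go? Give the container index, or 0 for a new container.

No container has ≥ 14 m³ free, so a new container is opened.

0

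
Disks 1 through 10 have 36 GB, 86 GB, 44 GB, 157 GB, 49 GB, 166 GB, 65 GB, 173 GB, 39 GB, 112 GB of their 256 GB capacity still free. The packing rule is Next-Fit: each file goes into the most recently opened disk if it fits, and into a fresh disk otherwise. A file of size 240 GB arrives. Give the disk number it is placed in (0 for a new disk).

0

Next-Fit only looks at disk 10, which has 112 GB free.
240 GB does not fit, so a new disk is opened.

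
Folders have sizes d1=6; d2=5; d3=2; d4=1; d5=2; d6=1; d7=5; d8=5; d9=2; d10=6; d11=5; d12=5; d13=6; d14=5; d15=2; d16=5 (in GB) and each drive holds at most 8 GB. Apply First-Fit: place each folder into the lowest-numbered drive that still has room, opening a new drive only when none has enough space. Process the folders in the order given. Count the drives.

d1 (6 GB) → drive 1 (remaining 2 GB)
d2 (5 GB) → drive 2 (remaining 3 GB)
d3 (2 GB) → drive 1 (remaining 0 GB)
d4 (1 GB) → drive 2 (remaining 2 GB)
d5 (2 GB) → drive 2 (remaining 0 GB)
d6 (1 GB) → drive 3 (remaining 7 GB)
d7 (5 GB) → drive 3 (remaining 2 GB)
d8 (5 GB) → drive 4 (remaining 3 GB)
d9 (2 GB) → drive 3 (remaining 0 GB)
d10 (6 GB) → drive 5 (remaining 2 GB)
d11 (5 GB) → drive 6 (remaining 3 GB)
d12 (5 GB) → drive 7 (remaining 3 GB)
d13 (6 GB) → drive 8 (remaining 2 GB)
d14 (5 GB) → drive 9 (remaining 3 GB)
d15 (2 GB) → drive 4 (remaining 1 GB)
d16 (5 GB) → drive 10 (remaining 3 GB)
Final drives: [6,2] [5,1,2] [1,5,2] [5,2] [6] [5] [5] [6] [5] [5].

10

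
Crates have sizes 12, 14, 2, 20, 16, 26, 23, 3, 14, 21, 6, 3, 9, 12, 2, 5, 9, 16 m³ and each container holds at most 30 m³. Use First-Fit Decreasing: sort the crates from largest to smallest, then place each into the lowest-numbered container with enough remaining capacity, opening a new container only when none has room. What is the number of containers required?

Sorted descending: 26, 23, 21, 20, 16, 16, 14, 14, 12, 12, 9, 9, 6, 5, 3, 3, 2, 2.
container 1: place 26 m³, 4 m³ left
container 2: place 23 m³, 7 m³ left
container 3: place 21 m³, 9 m³ left
container 4: place 20 m³, 10 m³ left
container 5: place 16 m³, 14 m³ left
container 6: place 16 m³, 14 m³ left
container 5: place 14 m³, 0 m³ left
container 6: place 14 m³, 0 m³ left
container 7: place 12 m³, 18 m³ left
container 7: place 12 m³, 6 m³ left
container 3: place 9 m³, 0 m³ left
container 4: place 9 m³, 1 m³ left
container 2: place 6 m³, 1 m³ left
container 7: place 5 m³, 1 m³ left
container 1: place 3 m³, 1 m³ left
container 8: place 3 m³, 27 m³ left
container 8: place 2 m³, 25 m³ left
container 8: place 2 m³, 23 m³ left
Final containers: [26,3] [23,6] [21,9] [20,9] [16,14] [16,14] [12,12,5] [3,2,2].

8 containers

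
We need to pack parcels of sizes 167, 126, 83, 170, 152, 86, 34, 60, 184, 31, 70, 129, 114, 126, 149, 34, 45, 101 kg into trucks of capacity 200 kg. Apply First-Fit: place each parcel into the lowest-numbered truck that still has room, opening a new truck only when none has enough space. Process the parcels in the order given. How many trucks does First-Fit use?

167 kg → truck 1 (remaining 33 kg)
126 kg → truck 2 (remaining 74 kg)
83 kg → truck 3 (remaining 117 kg)
170 kg → truck 4 (remaining 30 kg)
152 kg → truck 5 (remaining 48 kg)
86 kg → truck 3 (remaining 31 kg)
34 kg → truck 2 (remaining 40 kg)
60 kg → truck 6 (remaining 140 kg)
184 kg → truck 7 (remaining 16 kg)
31 kg → truck 1 (remaining 2 kg)
70 kg → truck 6 (remaining 70 kg)
129 kg → truck 8 (remaining 71 kg)
114 kg → truck 9 (remaining 86 kg)
126 kg → truck 10 (remaining 74 kg)
149 kg → truck 11 (remaining 51 kg)
34 kg → truck 2 (remaining 6 kg)
45 kg → truck 5 (remaining 3 kg)
101 kg → truck 12 (remaining 99 kg)
Final trucks: [167,31] [126,34,34] [83,86] [170] [152,45] [60,70] [184] [129] [114] [126] [149] [101].

12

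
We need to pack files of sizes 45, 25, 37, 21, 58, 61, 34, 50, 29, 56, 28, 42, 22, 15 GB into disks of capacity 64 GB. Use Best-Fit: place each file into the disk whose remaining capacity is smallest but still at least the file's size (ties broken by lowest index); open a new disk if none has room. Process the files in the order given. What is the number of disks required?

Put 45 GB in disk 1; 19 GB remain.
Put 25 GB in disk 2; 39 GB remain.
Put 37 GB in disk 2; 2 GB remain.
Put 21 GB in disk 3; 43 GB remain.
Put 58 GB in disk 4; 6 GB remain.
Put 61 GB in disk 5; 3 GB remain.
Put 34 GB in disk 3; 9 GB remain.
Put 50 GB in disk 6; 14 GB remain.
Put 29 GB in disk 7; 35 GB remain.
Put 56 GB in disk 8; 8 GB remain.
Put 28 GB in disk 7; 7 GB remain.
Put 42 GB in disk 9; 22 GB remain.
Put 22 GB in disk 9; 0 GB remain.
Put 15 GB in disk 1; 4 GB remain.
Final disks: [45,15] [25,37] [21,34] [58] [61] [50] [29,28] [56] [42,22].

9 disks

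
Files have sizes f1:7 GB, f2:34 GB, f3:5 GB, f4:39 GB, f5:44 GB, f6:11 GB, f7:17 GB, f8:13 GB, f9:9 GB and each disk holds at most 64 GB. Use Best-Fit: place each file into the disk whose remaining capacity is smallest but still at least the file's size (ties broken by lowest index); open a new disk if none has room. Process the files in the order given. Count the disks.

Put f1 (7 GB) in disk 1; 57 GB remain.
Put f2 (34 GB) in disk 1; 23 GB remain.
Put f3 (5 GB) in disk 1; 18 GB remain.
Put f4 (39 GB) in disk 2; 25 GB remain.
Put f5 (44 GB) in disk 3; 20 GB remain.
Put f6 (11 GB) in disk 1; 7 GB remain.
Put f7 (17 GB) in disk 3; 3 GB remain.
Put f8 (13 GB) in disk 2; 12 GB remain.
Put f9 (9 GB) in disk 2; 3 GB remain.
Final disks: [7,34,5,11] [39,13,9] [44,17].

3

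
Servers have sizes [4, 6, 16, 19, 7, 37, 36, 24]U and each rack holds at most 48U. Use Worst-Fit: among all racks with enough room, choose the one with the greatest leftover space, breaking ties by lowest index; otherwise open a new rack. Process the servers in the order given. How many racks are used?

4U → rack 1 (remaining 44U)
6U → rack 1 (remaining 38U)
16U → rack 1 (remaining 22U)
19U → rack 1 (remaining 3U)
7U → rack 2 (remaining 41U)
37U → rack 2 (remaining 4U)
36U → rack 3 (remaining 12U)
24U → rack 4 (remaining 24U)
Final racks: [4,6,16,19] [7,37] [36] [24].

4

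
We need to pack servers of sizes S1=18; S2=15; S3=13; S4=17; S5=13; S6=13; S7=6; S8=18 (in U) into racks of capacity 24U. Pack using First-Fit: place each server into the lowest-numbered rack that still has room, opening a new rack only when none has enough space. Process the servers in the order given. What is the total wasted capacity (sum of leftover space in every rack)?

55

rack 1: place S1 (18U), 6U left
rack 2: place S2 (15U), 9U left
rack 3: place S3 (13U), 11U left
rack 4: place S4 (17U), 7U left
rack 5: place S5 (13U), 11U left
rack 6: place S6 (13U), 11U left
rack 1: place S7 (6U), 0U left
rack 7: place S8 (18U), 6U left
7 racks × 24U = 168U; used 113U; unused 55U.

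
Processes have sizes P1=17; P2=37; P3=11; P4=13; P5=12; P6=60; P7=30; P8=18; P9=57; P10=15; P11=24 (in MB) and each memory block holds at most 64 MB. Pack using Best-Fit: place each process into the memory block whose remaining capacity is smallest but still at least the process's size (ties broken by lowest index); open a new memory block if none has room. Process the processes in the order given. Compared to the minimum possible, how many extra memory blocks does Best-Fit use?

Best-Fit: [17,37] [11,13,12,18] [60] [30,15] [57] [24] → 6 memory blocks.
Total size 294 MB; any packing needs at least ⌈294/64⌉ = 5 memory blocks.
An optimal packing achieves that bound: [60] [57] [37,24] [30,18,15] [17,13,12,11] → 5 memory blocks.
Excess: 6 − 5 = 1.

1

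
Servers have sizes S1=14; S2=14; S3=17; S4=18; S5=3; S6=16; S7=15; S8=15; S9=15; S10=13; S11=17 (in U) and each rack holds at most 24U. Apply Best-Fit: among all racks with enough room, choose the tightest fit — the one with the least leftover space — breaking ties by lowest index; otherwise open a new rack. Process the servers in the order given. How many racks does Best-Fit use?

rack 1: place S1 (14U), 10U left
rack 2: place S2 (14U), 10U left
rack 3: place S3 (17U), 7U left
rack 4: place S4 (18U), 6U left
rack 4: place S5 (3U), 3U left
rack 5: place S6 (16U), 8U left
rack 6: place S7 (15U), 9U left
rack 7: place S8 (15U), 9U left
rack 8: place S9 (15U), 9U left
rack 9: place S10 (13U), 11U left
rack 10: place S11 (17U), 7U left

10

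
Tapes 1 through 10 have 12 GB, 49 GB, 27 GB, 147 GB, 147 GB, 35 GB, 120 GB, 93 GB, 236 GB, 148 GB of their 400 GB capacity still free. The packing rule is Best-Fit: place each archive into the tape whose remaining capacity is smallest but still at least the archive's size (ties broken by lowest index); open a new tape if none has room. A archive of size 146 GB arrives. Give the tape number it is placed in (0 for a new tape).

Tapes with room: tape 4 (147 GB), tape 5 (147 GB), tape 9 (236 GB), tape 10 (148 GB).
Tightest fit is tape 4 with 147 GB free.

4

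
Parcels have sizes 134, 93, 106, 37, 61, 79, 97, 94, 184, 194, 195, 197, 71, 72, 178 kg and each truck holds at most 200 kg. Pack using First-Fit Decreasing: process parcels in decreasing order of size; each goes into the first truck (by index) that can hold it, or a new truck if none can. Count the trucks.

10

Sorted descending: 197, 195, 194, 184, 178, 134, 106, 97, 94, 93, 79, 72, 71, 61, 37.
Put 197 kg in truck 1; 3 kg remain.
Put 195 kg in truck 2; 5 kg remain.
Put 194 kg in truck 3; 6 kg remain.
Put 184 kg in truck 4; 16 kg remain.
Put 178 kg in truck 5; 22 kg remain.
Put 134 kg in truck 6; 66 kg remain.
Put 106 kg in truck 7; 94 kg remain.
Put 97 kg in truck 8; 103 kg remain.
Put 94 kg in truck 7; 0 kg remain.
Put 93 kg in truck 8; 10 kg remain.
Put 79 kg in truck 9; 121 kg remain.
Put 72 kg in truck 9; 49 kg remain.
Put 71 kg in truck 10; 129 kg remain.
Put 61 kg in truck 6; 5 kg remain.
Put 37 kg in truck 9; 12 kg remain.
Final trucks: [197] [195] [194] [184] [178] [134,61] [106,94] [97,93] [79,72,37] [71].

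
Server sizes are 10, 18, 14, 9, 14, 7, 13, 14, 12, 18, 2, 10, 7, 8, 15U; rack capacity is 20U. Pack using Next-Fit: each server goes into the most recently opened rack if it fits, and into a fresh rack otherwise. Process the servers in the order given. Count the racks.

12 racks

Put 10U in rack 1; 10U remain.
Put 18U in rack 2; 2U remain.
Put 14U in rack 3; 6U remain.
Put 9U in rack 4; 11U remain.
Put 14U in rack 5; 6U remain.
Put 7U in rack 6; 13U remain.
Put 13U in rack 6; 0U remain.
Put 14U in rack 7; 6U remain.
Put 12U in rack 8; 8U remain.
Put 18U in rack 9; 2U remain.
Put 2U in rack 9; 0U remain.
Put 10U in rack 10; 10U remain.
Put 7U in rack 10; 3U remain.
Put 8U in rack 11; 12U remain.
Put 15U in rack 12; 5U remain.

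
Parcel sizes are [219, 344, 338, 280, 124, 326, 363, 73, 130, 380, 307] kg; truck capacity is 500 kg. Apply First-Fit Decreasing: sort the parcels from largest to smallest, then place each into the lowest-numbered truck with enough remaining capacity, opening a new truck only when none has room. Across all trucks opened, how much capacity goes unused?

616

Sorted descending: 380, 363, 344, 338, 326, 307, 280, 219, 130, 124, 73.
Put 380 kg in truck 1; 120 kg remain.
Put 363 kg in truck 2; 137 kg remain.
Put 344 kg in truck 3; 156 kg remain.
Put 338 kg in truck 4; 162 kg remain.
Put 326 kg in truck 5; 174 kg remain.
Put 307 kg in truck 6; 193 kg remain.
Put 280 kg in truck 7; 220 kg remain.
Put 219 kg in truck 7; 1 kg remain.
Put 130 kg in truck 2; 7 kg remain.
Put 124 kg in truck 3; 32 kg remain.
Put 73 kg in truck 1; 47 kg remain.
7 trucks × 500 kg = 3500 kg; used 2884 kg; unused 616 kg.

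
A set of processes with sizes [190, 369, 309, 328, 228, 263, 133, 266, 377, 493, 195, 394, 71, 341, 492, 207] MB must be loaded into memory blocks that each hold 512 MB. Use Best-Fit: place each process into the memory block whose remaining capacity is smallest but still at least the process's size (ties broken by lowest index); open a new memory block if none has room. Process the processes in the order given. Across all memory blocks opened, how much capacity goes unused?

memory block 1: place 190 MB, 322 MB left
memory block 2: place 369 MB, 143 MB left
memory block 1: place 309 MB, 13 MB left
memory block 3: place 328 MB, 184 MB left
memory block 4: place 228 MB, 284 MB left
memory block 4: place 263 MB, 21 MB left
memory block 2: place 133 MB, 10 MB left
memory block 5: place 266 MB, 246 MB left
memory block 6: place 377 MB, 135 MB left
memory block 7: place 493 MB, 19 MB left
memory block 5: place 195 MB, 51 MB left
memory block 8: place 394 MB, 118 MB left
memory block 8: place 71 MB, 47 MB left
memory block 9: place 341 MB, 171 MB left
memory block 10: place 492 MB, 20 MB left
memory block 11: place 207 MB, 305 MB left
11 memory blocks × 512 MB = 5632 MB; used 4656 MB; unused 976 MB.

976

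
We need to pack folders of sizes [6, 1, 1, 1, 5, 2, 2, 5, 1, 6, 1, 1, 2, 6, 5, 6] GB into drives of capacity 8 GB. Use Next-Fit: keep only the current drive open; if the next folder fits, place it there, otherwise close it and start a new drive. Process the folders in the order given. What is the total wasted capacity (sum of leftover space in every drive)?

Put 6 GB in drive 1; 2 GB remain.
Put 1 GB in drive 1; 1 GB remain.
Put 1 GB in drive 1; 0 GB remain.
Put 1 GB in drive 2; 7 GB remain.
Put 5 GB in drive 2; 2 GB remain.
Put 2 GB in drive 2; 0 GB remain.
Put 2 GB in drive 3; 6 GB remain.
Put 5 GB in drive 3; 1 GB remain.
Put 1 GB in drive 3; 0 GB remain.
Put 6 GB in drive 4; 2 GB remain.
Put 1 GB in drive 4; 1 GB remain.
Put 1 GB in drive 4; 0 GB remain.
Put 2 GB in drive 5; 6 GB remain.
Put 6 GB in drive 5; 0 GB remain.
Put 5 GB in drive 6; 3 GB remain.
Put 6 GB in drive 7; 2 GB remain.
7 drives × 8 GB = 56 GB; used 51 GB; unused 5 GB.

5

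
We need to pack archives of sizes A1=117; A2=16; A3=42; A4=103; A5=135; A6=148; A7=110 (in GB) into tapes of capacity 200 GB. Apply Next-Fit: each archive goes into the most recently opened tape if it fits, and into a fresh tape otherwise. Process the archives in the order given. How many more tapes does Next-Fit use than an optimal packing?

0

Next-Fit: [117,16,42] [103] [135] [148] [110] → 5 tapes.
5 archives exceed 100 GB (half the capacity), and no two of those can share a tape, so at least 5 tapes are needed.
So 5 is already optimal.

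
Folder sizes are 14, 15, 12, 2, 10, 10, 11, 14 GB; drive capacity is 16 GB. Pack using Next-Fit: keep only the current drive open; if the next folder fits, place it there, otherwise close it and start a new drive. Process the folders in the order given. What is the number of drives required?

14 GB → drive 1 (remaining 2 GB)
15 GB → drive 2 (remaining 1 GB)
12 GB → drive 3 (remaining 4 GB)
2 GB → drive 3 (remaining 2 GB)
10 GB → drive 4 (remaining 6 GB)
10 GB → drive 5 (remaining 6 GB)
11 GB → drive 6 (remaining 5 GB)
14 GB → drive 7 (remaining 2 GB)

7 drives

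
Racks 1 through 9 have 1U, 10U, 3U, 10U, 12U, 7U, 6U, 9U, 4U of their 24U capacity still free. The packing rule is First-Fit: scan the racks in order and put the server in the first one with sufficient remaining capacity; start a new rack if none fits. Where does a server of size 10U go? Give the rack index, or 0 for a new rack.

2

Racks with room: rack 2 (10U), rack 4 (10U), rack 5 (12U).
The first with room is rack 2.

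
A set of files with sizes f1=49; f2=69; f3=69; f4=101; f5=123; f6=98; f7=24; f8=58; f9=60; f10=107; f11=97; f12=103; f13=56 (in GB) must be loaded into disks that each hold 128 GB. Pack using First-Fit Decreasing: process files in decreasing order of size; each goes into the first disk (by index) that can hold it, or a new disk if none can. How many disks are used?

Sorted descending: 123, 107, 103, 101, 98, 97, 69, 69, 60, 58, 56, 49, 24.
123 GB → disk 1 (remaining 5 GB)
107 GB → disk 2 (remaining 21 GB)
103 GB → disk 3 (remaining 25 GB)
101 GB → disk 4 (remaining 27 GB)
98 GB → disk 5 (remaining 30 GB)
97 GB → disk 6 (remaining 31 GB)
69 GB → disk 7 (remaining 59 GB)
69 GB → disk 8 (remaining 59 GB)
60 GB → disk 9 (remaining 68 GB)
58 GB → disk 7 (remaining 1 GB)
56 GB → disk 8 (remaining 3 GB)
49 GB → disk 9 (remaining 19 GB)
24 GB → disk 3 (remaining 1 GB)
Final disks: [123] [107] [103,24] [101] [98] [97] [69,58] [69,56] [60,49].

9 disks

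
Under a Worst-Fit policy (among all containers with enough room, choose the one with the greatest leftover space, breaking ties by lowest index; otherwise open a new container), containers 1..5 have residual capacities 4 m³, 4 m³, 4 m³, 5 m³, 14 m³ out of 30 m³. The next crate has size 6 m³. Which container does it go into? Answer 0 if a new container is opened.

Containers with room: container 5 (14 m³).
Most room is container 5 with 14 m³ free.

5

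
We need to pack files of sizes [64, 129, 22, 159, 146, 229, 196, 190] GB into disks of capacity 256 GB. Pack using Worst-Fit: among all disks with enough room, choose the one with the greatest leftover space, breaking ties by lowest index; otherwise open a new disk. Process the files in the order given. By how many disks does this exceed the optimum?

0

Worst-Fit: [64,129,22] [159] [146] [229] [196] [190] → 6 disks.
6 files exceed 128 GB (half the capacity), and no two of those can share a disk, so at least 6 disks are needed.
So 6 is already optimal.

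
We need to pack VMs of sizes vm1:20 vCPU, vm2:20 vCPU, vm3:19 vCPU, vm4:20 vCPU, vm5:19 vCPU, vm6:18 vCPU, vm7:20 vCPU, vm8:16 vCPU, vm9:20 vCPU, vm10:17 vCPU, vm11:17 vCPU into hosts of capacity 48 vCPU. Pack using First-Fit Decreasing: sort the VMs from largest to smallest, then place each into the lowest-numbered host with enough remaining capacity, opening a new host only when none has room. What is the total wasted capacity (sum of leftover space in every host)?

82

Sorted descending: 20, 20, 20, 20, 20, 19, 19, 18, 17, 17, 16.
Put 20 vCPU in host 1; 28 vCPU remain.
Put 20 vCPU in host 1; 8 vCPU remain.
Put 20 vCPU in host 2; 28 vCPU remain.
Put 20 vCPU in host 2; 8 vCPU remain.
Put 20 vCPU in host 3; 28 vCPU remain.
Put 19 vCPU in host 3; 9 vCPU remain.
Put 19 vCPU in host 4; 29 vCPU remain.
Put 18 vCPU in host 4; 11 vCPU remain.
Put 17 vCPU in host 5; 31 vCPU remain.
Put 17 vCPU in host 5; 14 vCPU remain.
Put 16 vCPU in host 6; 32 vCPU remain.
6 hosts × 48 vCPU = 288 vCPU; used 206 vCPU; unused 82 vCPU.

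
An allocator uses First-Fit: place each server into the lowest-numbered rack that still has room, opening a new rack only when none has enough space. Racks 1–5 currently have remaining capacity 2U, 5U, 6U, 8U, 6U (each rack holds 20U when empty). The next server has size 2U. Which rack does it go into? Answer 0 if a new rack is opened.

Racks with room: rack 1 (2U), rack 2 (5U), rack 3 (6U), rack 4 (8U), rack 5 (6U).
The first with room is rack 1.

1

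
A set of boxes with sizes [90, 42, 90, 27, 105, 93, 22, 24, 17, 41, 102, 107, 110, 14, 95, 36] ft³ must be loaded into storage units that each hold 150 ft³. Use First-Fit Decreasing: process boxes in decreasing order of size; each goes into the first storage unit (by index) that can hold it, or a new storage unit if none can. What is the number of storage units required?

8

Sorted descending: 110, 107, 105, 102, 95, 93, 90, 90, 42, 41, 36, 27, 24, 22, 17, 14.
storage unit 1: place 110 ft³, 40 ft³ left
storage unit 2: place 107 ft³, 43 ft³ left
storage unit 3: place 105 ft³, 45 ft³ left
storage unit 4: place 102 ft³, 48 ft³ left
storage unit 5: place 95 ft³, 55 ft³ left
storage unit 6: place 93 ft³, 57 ft³ left
storage unit 7: place 90 ft³, 60 ft³ left
storage unit 8: place 90 ft³, 60 ft³ left
storage unit 2: place 42 ft³, 1 ft³ left
storage unit 3: place 41 ft³, 4 ft³ left
storage unit 1: place 36 ft³, 4 ft³ left
storage unit 4: place 27 ft³, 21 ft³ left
storage unit 5: place 24 ft³, 31 ft³ left
storage unit 5: place 22 ft³, 9 ft³ left
storage unit 4: place 17 ft³, 4 ft³ left
storage unit 6: place 14 ft³, 43 ft³ left
Final storage units: [110,36] [107,42] [105,41] [102,27,17] [95,24,22] [93,14] [90] [90].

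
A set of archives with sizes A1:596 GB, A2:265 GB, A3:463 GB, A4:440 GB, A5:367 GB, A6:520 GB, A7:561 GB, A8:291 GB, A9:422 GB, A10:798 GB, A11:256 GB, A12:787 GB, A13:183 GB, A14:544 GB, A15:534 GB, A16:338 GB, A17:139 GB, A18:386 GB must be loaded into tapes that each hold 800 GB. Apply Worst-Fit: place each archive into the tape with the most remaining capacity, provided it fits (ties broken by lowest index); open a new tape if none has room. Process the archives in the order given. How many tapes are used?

tape 1: place A1 (596 GB), 204 GB left
tape 2: place A2 (265 GB), 535 GB left
tape 2: place A3 (463 GB), 72 GB left
tape 3: place A4 (440 GB), 360 GB left
tape 4: place A5 (367 GB), 433 GB left
tape 5: place A6 (520 GB), 280 GB left
tape 6: place A7 (561 GB), 239 GB left
tape 4: place A8 (291 GB), 142 GB left
tape 7: place A9 (422 GB), 378 GB left
tape 8: place A10 (798 GB), 2 GB left
tape 7: place A11 (256 GB), 122 GB left
tape 9: place A12 (787 GB), 13 GB left
tape 3: place A13 (183 GB), 177 GB left
tape 10: place A14 (544 GB), 256 GB left
tape 11: place A15 (534 GB), 266 GB left
tape 12: place A16 (338 GB), 462 GB left
tape 12: place A17 (139 GB), 323 GB left
tape 13: place A18 (386 GB), 414 GB left

13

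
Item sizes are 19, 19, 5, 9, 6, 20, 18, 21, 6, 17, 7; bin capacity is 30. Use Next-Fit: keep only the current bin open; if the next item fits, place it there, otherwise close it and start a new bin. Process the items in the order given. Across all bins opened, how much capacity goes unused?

Put 19 in bin 1; 11 remain.
Put 19 in bin 2; 11 remain.
Put 5 in bin 2; 6 remain.
Put 9 in bin 3; 21 remain.
Put 6 in bin 3; 15 remain.
Put 20 in bin 4; 10 remain.
Put 18 in bin 5; 12 remain.
Put 21 in bin 6; 9 remain.
Put 6 in bin 6; 3 remain.
Put 17 in bin 7; 13 remain.
Put 7 in bin 7; 6 remain.
7 bins × 30 = 210; used 147; unused 63.

63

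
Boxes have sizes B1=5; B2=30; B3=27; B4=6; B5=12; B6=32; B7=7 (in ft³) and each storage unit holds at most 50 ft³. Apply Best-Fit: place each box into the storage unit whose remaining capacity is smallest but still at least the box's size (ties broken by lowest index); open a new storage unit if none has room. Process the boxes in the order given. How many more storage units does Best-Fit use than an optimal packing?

0

Best-Fit: [5,30,6,7] [27,12] [32] → 3 storage units.
Total size 119 ft³; any packing needs at least ⌈119/50⌉ = 3 storage units.
So 3 is already optimal.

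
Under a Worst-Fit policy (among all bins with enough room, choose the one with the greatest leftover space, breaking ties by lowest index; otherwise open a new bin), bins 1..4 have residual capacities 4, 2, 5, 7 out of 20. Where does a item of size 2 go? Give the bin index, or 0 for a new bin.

Bins with room: bin 1 (4), bin 2 (2), bin 3 (5), bin 4 (7).
Most room is bin 4 with 7 free.

4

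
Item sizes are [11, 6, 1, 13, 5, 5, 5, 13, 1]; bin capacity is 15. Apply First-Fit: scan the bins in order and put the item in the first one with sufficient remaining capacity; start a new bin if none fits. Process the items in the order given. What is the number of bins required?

11 → bin 1 (remaining 4)
6 → bin 2 (remaining 9)
1 → bin 1 (remaining 3)
13 → bin 3 (remaining 2)
5 → bin 2 (remaining 4)
5 → bin 4 (remaining 10)
5 → bin 4 (remaining 5)
13 → bin 5 (remaining 2)
1 → bin 1 (remaining 2)

5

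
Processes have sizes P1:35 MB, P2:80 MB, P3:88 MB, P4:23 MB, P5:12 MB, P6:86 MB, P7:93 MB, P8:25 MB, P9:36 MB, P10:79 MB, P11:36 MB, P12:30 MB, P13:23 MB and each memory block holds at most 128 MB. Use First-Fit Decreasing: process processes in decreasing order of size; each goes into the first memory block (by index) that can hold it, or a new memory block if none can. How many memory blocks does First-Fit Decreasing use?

Sorted descending: 93, 88, 86, 80, 79, 36, 36, 35, 30, 25, 23, 23, 12.
93 MB → memory block 1 (remaining 35 MB)
88 MB → memory block 2 (remaining 40 MB)
86 MB → memory block 3 (remaining 42 MB)
80 MB → memory block 4 (remaining 48 MB)
79 MB → memory block 5 (remaining 49 MB)
36 MB → memory block 2 (remaining 4 MB)
36 MB → memory block 3 (remaining 6 MB)
35 MB → memory block 1 (remaining 0 MB)
30 MB → memory block 4 (remaining 18 MB)
25 MB → memory block 5 (remaining 24 MB)
23 MB → memory block 5 (remaining 1 MB)
23 MB → memory block 6 (remaining 105 MB)
12 MB → memory block 4 (remaining 6 MB)

6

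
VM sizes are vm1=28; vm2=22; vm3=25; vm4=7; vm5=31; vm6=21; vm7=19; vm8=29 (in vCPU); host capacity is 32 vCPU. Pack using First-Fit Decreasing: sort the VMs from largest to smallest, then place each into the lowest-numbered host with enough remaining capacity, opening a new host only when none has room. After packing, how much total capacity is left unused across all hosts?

Sorted descending: 31, 29, 28, 25, 22, 21, 19, 7.
host 1: place 31 vCPU, 1 vCPU left
host 2: place 29 vCPU, 3 vCPU left
host 3: place 28 vCPU, 4 vCPU left
host 4: place 25 vCPU, 7 vCPU left
host 5: place 22 vCPU, 10 vCPU left
host 6: place 21 vCPU, 11 vCPU left
host 7: place 19 vCPU, 13 vCPU left
host 4: place 7 vCPU, 0 vCPU left
7 hosts × 32 vCPU = 224 vCPU; used 182 vCPU; unused 42 vCPU.

42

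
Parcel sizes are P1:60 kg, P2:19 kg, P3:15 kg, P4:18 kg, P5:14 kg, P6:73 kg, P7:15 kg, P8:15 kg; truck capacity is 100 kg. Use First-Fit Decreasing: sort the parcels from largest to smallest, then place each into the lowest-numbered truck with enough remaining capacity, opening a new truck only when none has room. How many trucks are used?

Sorted descending: 73, 60, 19, 18, 15, 15, 15, 14.
Put 73 kg in truck 1; 27 kg remain.
Put 60 kg in truck 2; 40 kg remain.
Put 19 kg in truck 1; 8 kg remain.
Put 18 kg in truck 2; 22 kg remain.
Put 15 kg in truck 2; 7 kg remain.
Put 15 kg in truck 3; 85 kg remain.
Put 15 kg in truck 3; 70 kg remain.
Put 14 kg in truck 3; 56 kg remain.

3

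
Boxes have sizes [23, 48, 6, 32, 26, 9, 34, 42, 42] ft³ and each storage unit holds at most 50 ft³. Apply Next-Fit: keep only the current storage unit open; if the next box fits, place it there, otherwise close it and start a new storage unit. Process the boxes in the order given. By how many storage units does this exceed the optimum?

1

Next-Fit: [23] [48] [6,32] [26,9] [34] [42] [42] → 7 storage units.
Total size 262 ft³; any packing needs at least ⌈262/50⌉ = 6 storage units.
An optimal packing achieves that bound: [48] [42,6] [42] [34,9] [32] [26,23] → 6 storage units.
Excess: 7 − 6 = 1.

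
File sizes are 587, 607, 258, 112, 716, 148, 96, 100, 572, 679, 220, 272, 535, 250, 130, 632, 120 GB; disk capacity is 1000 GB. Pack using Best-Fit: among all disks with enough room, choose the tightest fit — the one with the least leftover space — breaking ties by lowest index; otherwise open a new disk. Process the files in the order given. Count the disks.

587 GB → disk 1 (remaining 413 GB)
607 GB → disk 2 (remaining 393 GB)
258 GB → disk 2 (remaining 135 GB)
112 GB → disk 2 (remaining 23 GB)
716 GB → disk 3 (remaining 284 GB)
148 GB → disk 3 (remaining 136 GB)
96 GB → disk 3 (remaining 40 GB)
100 GB → disk 1 (remaining 313 GB)
572 GB → disk 4 (remaining 428 GB)
679 GB → disk 5 (remaining 321 GB)
220 GB → disk 1 (remaining 93 GB)
272 GB → disk 5 (remaining 49 GB)
535 GB → disk 6 (remaining 465 GB)
250 GB → disk 4 (remaining 178 GB)
130 GB → disk 4 (remaining 48 GB)
632 GB → disk 7 (remaining 368 GB)
120 GB → disk 7 (remaining 248 GB)

7 disks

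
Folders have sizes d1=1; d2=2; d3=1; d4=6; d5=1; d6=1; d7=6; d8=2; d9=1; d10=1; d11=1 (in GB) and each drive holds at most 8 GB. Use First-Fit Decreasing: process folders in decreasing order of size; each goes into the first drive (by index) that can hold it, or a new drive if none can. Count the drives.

3 drives

Sorted descending: 6, 6, 2, 2, 1, 1, 1, 1, 1, 1, 1.
6 GB → drive 1 (remaining 2 GB)
6 GB → drive 2 (remaining 2 GB)
2 GB → drive 1 (remaining 0 GB)
2 GB → drive 2 (remaining 0 GB)
1 GB → drive 3 (remaining 7 GB)
1 GB → drive 3 (remaining 6 GB)
1 GB → drive 3 (remaining 5 GB)
1 GB → drive 3 (remaining 4 GB)
1 GB → drive 3 (remaining 3 GB)
1 GB → drive 3 (remaining 2 GB)
1 GB → drive 3 (remaining 1 GB)
Final drives: [6,2] [6,2] [1,1,1,1,1,1,1].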